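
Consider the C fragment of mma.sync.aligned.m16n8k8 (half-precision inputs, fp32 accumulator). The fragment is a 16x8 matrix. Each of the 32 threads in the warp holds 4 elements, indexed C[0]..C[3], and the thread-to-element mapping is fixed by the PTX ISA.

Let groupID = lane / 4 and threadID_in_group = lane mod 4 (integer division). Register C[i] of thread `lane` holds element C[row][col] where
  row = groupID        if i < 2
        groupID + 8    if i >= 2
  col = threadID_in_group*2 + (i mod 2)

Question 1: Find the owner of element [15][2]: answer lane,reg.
29,2

r=15->g=7,rb=1  c=2->t=1,b0=0
L=7*4+1=29  i=1*2+0=2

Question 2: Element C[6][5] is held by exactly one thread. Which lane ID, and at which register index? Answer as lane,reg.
26,1

r=6→G=6,rhi=0  c=5→T=2,p=1
L=6*4+2=26  i=0*2+1=1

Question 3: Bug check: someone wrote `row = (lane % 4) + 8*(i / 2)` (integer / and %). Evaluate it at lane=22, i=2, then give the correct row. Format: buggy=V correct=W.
buggy=10 correct=13

`(lane % 4) + 8*(i / 2)`[22,2]->10
L=22->gid=22>>2=5, tid=22&3=2
[2]->row 5+8=13  col 2·2+0=4
row: 10 vs 13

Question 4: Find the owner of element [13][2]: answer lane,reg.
r:13=>grp=5,rB=1  c:2=>tig=1,lo=0
L=5*4+1=21  i=1*2+0=2

21,2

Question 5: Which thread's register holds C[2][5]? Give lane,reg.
r: 2->gid=2,r8=0  c: 5->tid=2,i&1=1
L=2*4+2=10  i=0*2+1=1

10,1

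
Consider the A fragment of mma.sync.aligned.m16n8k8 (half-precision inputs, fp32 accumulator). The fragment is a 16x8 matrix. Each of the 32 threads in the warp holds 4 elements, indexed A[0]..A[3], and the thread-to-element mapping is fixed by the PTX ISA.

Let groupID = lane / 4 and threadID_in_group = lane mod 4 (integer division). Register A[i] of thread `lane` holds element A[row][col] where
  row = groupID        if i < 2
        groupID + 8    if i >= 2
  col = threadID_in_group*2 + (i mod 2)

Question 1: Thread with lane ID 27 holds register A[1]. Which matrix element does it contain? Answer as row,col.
6,7

lane 27: gid=6 (27/4), tid=3 (27%4)
i=1: r=6+0=6, c=3*2+1=7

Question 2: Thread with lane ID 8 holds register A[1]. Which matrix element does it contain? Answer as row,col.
8: gid=2,tid=0
[1] (2+0,0*2+1) = (2,1)

2,1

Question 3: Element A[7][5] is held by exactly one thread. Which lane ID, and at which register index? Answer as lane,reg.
30,1

r=7->g=7,rb=0  c=5->t=2,b0=1
L=7*4+2=30  i=0*2+1=1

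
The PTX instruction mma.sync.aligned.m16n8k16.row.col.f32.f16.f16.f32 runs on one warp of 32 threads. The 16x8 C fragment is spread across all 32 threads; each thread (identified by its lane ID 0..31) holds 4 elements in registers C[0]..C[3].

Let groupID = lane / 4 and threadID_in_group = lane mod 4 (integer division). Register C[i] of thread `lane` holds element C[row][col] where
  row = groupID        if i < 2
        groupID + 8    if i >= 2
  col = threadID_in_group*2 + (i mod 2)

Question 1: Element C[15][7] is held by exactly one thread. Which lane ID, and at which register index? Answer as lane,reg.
31,3

r=15⇒gr=7,Rb=1  c=7⇒th=3,odd=1
L=7*4+3=31  i=1*2+1=3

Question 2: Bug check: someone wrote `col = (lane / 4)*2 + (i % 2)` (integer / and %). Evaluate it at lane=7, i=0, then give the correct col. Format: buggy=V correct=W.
buggy=2 correct=6

`(lane / 4)*2 + (i % 2)`[7,0]->2
7: g=1,t=3
[0] (1+0,3*2+0) = (1,6)
col: 2 vs 6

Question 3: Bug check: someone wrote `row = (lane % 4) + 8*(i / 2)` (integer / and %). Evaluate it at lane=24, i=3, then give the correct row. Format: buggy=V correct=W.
`(lane % 4) + 8*(i / 2)`[24,3]=>8
lane 24: grp=6 (24/4), tig=0 (24%4)
i=3: r=6+8=14, c=0*2+1=1
row: 8 vs 14

buggy=8 correct=14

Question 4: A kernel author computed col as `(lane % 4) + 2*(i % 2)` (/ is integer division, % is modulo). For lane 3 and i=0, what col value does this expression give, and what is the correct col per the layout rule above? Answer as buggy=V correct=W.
`(lane % 4) + 2*(i % 2)`[3,0]->3
lane 3->3/4=0, 3 mod 4=3
i=0  r:0+0->0  c:2·3+0->6
col: 3 vs 6

buggy=3 correct=6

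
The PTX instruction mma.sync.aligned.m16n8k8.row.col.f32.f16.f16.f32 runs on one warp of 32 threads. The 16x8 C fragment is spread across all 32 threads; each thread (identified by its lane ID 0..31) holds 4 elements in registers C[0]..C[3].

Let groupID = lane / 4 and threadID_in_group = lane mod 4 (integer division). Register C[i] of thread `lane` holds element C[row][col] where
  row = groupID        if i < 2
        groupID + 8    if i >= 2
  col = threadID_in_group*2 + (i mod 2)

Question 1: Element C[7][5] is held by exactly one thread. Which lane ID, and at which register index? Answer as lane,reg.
r: 7->gid=7,r8=0  c: 5->tid=2,i&1=1
L=7*4+2=30  i=0*2+1=1

30,1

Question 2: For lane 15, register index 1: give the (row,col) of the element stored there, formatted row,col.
15: grp=3,tig=3
[1] (3+0,3*2+1) = (3,7)

3,7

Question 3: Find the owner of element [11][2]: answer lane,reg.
r=11→G=3,rhi=1  c=2→T=1,p=0
L=3*4+1=13  i=1*2+0=2

13,2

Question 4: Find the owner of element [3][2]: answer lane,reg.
13,0

r=3→G=3,rhi=0  c=2→T=1,p=0
L=3*4+1=13  i=0*2+0=0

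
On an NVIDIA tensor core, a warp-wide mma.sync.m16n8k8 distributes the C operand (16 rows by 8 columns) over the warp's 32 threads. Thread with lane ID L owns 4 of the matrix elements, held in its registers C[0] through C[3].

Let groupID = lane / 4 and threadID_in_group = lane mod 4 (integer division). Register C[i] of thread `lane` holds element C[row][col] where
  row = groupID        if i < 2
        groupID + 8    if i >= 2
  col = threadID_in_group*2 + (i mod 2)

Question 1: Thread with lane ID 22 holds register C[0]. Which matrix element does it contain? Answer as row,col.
5,4

lane 22: gid=5 (22/4), tid=2 (22%4)
i=0: r=5+0=5, c=2*2+0=4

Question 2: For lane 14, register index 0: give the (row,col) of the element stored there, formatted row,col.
3,4

lane 14: grp=3 (14/4), tig=2 (14%4)
i=0: r=3+0=3, c=2*2+0=4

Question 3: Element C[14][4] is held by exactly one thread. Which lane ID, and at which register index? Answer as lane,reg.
26,2

r=14→G=6,rhi=1  c=4→T=2,p=0
L=6*4+2=26  i=1*2+0=2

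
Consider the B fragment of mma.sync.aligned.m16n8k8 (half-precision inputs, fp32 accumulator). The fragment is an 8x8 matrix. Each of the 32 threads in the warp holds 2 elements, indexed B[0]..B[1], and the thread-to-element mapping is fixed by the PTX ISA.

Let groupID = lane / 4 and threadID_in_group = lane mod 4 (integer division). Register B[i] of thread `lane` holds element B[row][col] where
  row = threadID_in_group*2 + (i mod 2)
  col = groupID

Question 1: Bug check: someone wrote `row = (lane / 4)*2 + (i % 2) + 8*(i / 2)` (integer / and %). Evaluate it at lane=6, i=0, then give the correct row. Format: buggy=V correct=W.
`(lane / 4)*2 + (i % 2) + 8*(i / 2)`[6,0]⇒2
L=6⇒gr=6>>2=1, th=6&3=2
[0]⇒row 2·2+0=4  col gr=1
row: 2 vs 4

buggy=2 correct=4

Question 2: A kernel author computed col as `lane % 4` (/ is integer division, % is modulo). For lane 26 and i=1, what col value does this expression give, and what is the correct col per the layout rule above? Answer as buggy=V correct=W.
buggy=2 correct=6

`lane % 4`[26,1]->2
L=26->gid=26>>2=6, tid=26&3=2
[1]->row 2·2+1=5  col gid=6
col: 2 vs 6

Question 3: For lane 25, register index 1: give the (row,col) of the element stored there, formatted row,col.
lane 25->25/4=6, 25 mod 4=1
i=1  r:2·1+1->3  c:6

3,6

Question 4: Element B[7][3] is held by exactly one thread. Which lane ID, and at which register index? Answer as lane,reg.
c=3->g=3  r=7->t=3,b0=1
L=3*4+3=15  i=1=1

15,1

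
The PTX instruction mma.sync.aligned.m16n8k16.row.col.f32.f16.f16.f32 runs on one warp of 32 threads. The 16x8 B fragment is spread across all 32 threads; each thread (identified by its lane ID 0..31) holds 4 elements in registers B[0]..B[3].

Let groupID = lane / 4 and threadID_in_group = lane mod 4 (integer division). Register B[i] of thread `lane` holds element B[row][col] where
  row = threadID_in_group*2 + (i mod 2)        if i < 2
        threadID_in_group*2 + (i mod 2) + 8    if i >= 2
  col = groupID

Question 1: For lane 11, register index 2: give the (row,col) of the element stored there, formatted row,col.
11: g=2,t=3
[2] (3*2+0+8,2) = (14,2)

14,2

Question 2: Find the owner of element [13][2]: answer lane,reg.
c=2->g=2  r=13->rb=1,t=2,b0=1
L=2*4+2=10  i=1*2+1=3

10,3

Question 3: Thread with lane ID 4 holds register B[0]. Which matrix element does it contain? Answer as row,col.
0,1

L=4⇒gr=4>>2=1, th=4&3=0
[0]⇒row 0·2+0+0=0  col gr=1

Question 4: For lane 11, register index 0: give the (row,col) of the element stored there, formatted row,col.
L=11⇒gr=11>>2=2, th=11&3=3
[0]⇒row 3·2+0+0=6  col gr=2

6,2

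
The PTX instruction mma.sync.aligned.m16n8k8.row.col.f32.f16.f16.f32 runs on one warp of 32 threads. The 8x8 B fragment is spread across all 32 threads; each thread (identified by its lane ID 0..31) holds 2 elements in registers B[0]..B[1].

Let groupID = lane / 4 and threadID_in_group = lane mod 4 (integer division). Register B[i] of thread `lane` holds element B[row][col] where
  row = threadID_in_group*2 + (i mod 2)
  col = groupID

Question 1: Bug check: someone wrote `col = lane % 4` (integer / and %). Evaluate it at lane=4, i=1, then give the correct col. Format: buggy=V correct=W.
buggy=0 correct=1

`lane % 4`[4,1]->0
lane 4->4/4=1, 4 mod 4=0
i=1  r:2·0+1->1  c:1
col: 0 vs 1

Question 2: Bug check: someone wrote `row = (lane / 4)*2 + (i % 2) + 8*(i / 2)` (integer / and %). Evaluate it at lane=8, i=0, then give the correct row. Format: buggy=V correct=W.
buggy=4 correct=0

`(lane / 4)*2 + (i % 2) + 8*(i / 2)`[8,0]->4
L=8->gid=8>>2=2, tid=8&3=0
[0]->row 0·2+0=0  col gid=2
row: 4 vs 0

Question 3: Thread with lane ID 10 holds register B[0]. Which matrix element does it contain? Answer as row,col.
4,2

10: gr=2,th=2
[0] (2*2+0,2) = (4,2)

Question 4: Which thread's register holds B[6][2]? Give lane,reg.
c=2->g=2  r=6->t=3,b0=0
L=2*4+3=11  i=0=0

11,0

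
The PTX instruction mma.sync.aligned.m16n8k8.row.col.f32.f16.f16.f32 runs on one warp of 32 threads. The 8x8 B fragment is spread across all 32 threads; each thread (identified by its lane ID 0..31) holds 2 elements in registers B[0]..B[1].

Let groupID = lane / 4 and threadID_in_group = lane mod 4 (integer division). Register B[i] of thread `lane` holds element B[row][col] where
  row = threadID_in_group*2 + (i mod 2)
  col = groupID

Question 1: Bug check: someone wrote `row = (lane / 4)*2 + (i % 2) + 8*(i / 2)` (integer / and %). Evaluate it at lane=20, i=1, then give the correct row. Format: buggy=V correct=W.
buggy=11 correct=1

`(lane / 4)*2 + (i % 2) + 8*(i / 2)`[20,1]⇒11
lane 20⇒20/4=5, 20 mod 4=0
i=1  r:2·0+1⇒1  c:5
row: 11 vs 1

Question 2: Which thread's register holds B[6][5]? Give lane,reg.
c=5->g=5  r=6->t=3,b0=0
L=5*4+3=23  i=0=0

23,0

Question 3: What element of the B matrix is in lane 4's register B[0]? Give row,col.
4: gr=1,th=0
[0] (0*2+0,1) = (0,1)

0,1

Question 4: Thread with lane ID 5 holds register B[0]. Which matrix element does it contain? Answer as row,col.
2,1

lane 5: grp=1 (5/4), tig=1 (5%4)
i=0: r=1*2+0=2, c=grp=1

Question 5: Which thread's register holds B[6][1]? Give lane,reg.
c:1=>grp=1  r:6=>tig=3,lo=0
L=1*4+3=7  i=0=0

7,0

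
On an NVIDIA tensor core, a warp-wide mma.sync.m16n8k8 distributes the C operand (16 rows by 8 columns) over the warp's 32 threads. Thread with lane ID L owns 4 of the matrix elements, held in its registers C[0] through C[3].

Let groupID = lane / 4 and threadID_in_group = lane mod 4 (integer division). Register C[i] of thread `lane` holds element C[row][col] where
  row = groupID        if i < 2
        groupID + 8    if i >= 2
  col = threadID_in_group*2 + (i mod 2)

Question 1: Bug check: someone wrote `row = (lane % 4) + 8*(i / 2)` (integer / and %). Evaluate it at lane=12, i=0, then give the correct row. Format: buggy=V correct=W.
buggy=0 correct=3

`(lane % 4) + 8*(i / 2)`[12,0]⇒0
lane 12⇒12/4=3, 12 mod 4=0
i=0  r:3+0⇒3  c:2·0+0⇒0
row: 0 vs 3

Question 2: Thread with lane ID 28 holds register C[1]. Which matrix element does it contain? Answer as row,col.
7,1

lane 28: grp=7 (28/4), tig=0 (28%4)
i=1: r=7+0=7, c=0*2+1=1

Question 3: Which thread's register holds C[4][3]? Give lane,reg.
r=4→G=4,rhi=0  c=3→T=1,p=1
L=4*4+1=17  i=0*2+1=1

17,1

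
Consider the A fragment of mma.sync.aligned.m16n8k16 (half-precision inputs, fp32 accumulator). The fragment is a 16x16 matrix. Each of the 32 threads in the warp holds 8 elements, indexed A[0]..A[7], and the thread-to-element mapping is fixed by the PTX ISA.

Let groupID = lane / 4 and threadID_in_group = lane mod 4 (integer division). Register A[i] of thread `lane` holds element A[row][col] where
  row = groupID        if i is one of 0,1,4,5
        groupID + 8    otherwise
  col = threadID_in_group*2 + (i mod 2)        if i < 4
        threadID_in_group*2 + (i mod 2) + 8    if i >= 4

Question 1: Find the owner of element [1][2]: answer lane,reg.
r: 1->gid=1,r8=0  c: 2->c8=0,tid=1,i&1=0
L=1*4+1=5  i=0*4+0*2+0=0

5,0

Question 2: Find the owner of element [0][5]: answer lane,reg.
r=0→G=0,rhi=0  c=5→chi=0,T=2,p=1
L=0*4+2=2  i=0*4+0*2+1=1

2,1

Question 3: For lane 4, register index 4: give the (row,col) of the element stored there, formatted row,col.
1,8

4: gr=1,th=0
[4] (1+0,0*2+0+8) = (1,8)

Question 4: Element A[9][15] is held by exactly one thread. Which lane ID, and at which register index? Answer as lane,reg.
7,7

r=9->g=1,rb=1  c=15->cb=1,t=3,b0=1
L=1*4+3=7  i=1*4+1*2+1=7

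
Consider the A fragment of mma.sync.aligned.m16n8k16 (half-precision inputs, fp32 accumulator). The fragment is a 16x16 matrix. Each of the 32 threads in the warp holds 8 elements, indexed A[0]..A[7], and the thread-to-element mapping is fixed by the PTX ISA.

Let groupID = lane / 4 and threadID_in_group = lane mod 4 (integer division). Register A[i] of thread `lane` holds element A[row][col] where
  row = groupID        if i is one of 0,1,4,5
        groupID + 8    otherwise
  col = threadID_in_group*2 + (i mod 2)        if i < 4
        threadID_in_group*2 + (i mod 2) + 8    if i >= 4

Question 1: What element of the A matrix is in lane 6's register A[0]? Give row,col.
1,4

L=6->gid=6>>2=1, tid=6&3=2
[0]->row 1+0=1  col 2·2+0+0=4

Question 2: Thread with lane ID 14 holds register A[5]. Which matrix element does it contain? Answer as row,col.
3,13

lane 14: g=3 (14/4), t=2 (14%4)
i=5: r=3+0=3, c=2*2+1+8=13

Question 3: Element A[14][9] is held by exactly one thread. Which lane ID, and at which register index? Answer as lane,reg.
24,7

r:14=>grp=6,rB=1  c:9=>cB=1,tig=0,lo=1
L=6*4+0=24  i=1*4+1*2+1=7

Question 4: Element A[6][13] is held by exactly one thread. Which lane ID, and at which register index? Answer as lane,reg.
26,5

r=6→G=6,rhi=0  c=13→chi=1,T=2,p=1
L=6*4+2=26  i=1*4+0*2+1=5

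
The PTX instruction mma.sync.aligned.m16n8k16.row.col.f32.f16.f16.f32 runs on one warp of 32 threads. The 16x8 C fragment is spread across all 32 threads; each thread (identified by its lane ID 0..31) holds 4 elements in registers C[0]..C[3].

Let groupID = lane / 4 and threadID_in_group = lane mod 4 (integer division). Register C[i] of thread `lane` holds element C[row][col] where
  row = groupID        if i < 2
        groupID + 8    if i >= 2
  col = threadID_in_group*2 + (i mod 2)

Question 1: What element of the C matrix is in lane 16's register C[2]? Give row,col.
12,0

16: grp=4,tig=0
[2] (4+8,0*2+0) = (12,0)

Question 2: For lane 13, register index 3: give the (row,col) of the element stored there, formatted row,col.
11,3

lane 13: gr=3 (13/4), th=1 (13%4)
i=3: r=3+8=11, c=1*2+1=3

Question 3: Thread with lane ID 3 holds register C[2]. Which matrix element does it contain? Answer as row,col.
lane 3=>3/4=0, 3 mod 4=3
i=2  r:0+8=>8  c:2·3+0=>6

8,6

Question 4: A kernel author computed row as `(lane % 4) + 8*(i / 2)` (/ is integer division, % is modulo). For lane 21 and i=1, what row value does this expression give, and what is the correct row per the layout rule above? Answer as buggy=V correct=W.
buggy=1 correct=5

`(lane % 4) + 8*(i / 2)`[21,1]->1
L=21->gid=21>>2=5, tid=21&3=1
[1]->row 5+0=5  col 1·2+1=3
row: 1 vs 5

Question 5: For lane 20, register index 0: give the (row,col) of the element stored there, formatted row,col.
20: G=5,T=0
[0] (5+0,0*2+0) = (5,0)

5,0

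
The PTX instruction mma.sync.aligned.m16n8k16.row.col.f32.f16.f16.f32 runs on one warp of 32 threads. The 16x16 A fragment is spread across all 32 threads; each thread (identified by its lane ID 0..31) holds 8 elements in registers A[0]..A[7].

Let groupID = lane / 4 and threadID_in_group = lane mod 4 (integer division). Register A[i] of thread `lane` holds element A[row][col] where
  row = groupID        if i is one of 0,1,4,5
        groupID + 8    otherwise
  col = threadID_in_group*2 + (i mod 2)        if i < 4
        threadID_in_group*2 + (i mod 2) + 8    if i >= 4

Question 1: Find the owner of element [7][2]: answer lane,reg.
r:7=>grp=7,rB=0  c:2=>cB=0,tig=1,lo=0
L=7*4+1=29  i=0*4+0*2+0=0

29,0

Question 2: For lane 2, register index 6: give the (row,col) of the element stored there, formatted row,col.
L=2=>grp=2>>2=0, tig=2&3=2
[6]=>row 0+8=8  col 2·2+0+8=12

8,12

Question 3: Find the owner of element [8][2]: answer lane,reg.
r:8=>grp=0,rB=1  c:2=>cB=0,tig=1,lo=0
L=0*4+1=1  i=0*4+1*2+0=2

1,2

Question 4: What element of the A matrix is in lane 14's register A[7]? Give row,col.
lane 14: gr=3 (14/4), th=2 (14%4)
i=7: r=3+8=11, c=2*2+1+8=13

11,13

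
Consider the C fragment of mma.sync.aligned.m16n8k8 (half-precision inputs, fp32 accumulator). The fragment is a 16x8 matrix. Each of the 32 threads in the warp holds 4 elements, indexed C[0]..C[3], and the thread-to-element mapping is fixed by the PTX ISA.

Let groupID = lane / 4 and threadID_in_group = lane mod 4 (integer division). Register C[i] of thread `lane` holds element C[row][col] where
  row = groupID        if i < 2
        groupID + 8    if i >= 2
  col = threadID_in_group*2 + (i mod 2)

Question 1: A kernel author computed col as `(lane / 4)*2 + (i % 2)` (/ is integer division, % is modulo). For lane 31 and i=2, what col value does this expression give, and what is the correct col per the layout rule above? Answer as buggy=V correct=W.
buggy=14 correct=6

`(lane / 4)*2 + (i % 2)`[31,2]→14
lane 31→31/4=7, 31 mod 4=3
i=2  r:7+8→15  c:2·3+0→6
col: 14 vs 6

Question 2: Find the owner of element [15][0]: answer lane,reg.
28,2

r=15->g=7,rb=1  c=0->t=0,b0=0
L=7*4+0=28  i=1*2+0=2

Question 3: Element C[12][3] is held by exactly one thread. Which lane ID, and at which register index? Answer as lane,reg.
17,3

r=12->g=4,rb=1  c=3->t=1,b0=1
L=4*4+1=17  i=1*2+1=3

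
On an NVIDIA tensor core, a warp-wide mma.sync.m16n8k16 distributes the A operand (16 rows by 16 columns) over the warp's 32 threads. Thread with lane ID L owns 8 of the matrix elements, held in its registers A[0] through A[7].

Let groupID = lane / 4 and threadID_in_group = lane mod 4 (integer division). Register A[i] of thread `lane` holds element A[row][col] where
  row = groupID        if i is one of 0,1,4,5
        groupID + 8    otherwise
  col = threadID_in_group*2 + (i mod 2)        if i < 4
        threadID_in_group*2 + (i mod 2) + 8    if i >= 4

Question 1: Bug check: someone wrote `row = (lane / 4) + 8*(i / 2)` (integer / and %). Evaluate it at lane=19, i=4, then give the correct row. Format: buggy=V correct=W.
buggy=20 correct=4

`(lane / 4) + 8*(i / 2)`[19,4]->20
L=19->gid=19>>2=4, tid=19&3=3
[4]->row 4+0=4  col 3·2+0+8=14
row: 20 vs 4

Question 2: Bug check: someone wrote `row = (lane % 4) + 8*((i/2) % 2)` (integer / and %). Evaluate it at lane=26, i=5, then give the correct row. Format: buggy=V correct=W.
`(lane % 4) + 8*((i/2) % 2)`[26,5]→2
lane 26→26/4=6, 26 mod 4=2
i=5  r:6+0→6  c:2·2+1+8→13
row: 2 vs 6

buggy=2 correct=6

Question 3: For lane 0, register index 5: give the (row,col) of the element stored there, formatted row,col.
L=0->g=0>>2=0, t=0&3=0
[5]->row 0+0=0  col 0·2+1+8=9

0,9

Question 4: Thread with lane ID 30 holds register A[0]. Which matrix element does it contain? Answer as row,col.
lane 30=>30/4=7, 30 mod 4=2
i=0  r:7+0=>7  c:2·2+0+0=>4

7,4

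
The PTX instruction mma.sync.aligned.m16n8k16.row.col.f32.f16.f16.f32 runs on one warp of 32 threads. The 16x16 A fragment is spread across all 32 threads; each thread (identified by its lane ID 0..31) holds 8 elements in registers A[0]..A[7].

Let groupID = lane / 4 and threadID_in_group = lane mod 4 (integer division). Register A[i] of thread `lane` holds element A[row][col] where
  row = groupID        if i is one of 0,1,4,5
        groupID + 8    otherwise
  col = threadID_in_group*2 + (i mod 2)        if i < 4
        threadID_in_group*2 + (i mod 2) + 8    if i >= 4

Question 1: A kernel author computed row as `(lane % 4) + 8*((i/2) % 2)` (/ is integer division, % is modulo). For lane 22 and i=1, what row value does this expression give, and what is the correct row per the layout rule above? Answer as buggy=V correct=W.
`(lane % 4) + 8*((i/2) % 2)`[22,1]⇒2
L=22⇒gr=22>>2=5, th=22&3=2
[1]⇒row 5+0=5  col 2·2+1+0=5
row: 2 vs 5

buggy=2 correct=5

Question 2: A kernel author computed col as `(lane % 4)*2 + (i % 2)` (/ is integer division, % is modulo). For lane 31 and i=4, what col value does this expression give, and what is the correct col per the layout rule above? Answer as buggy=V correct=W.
`(lane % 4)*2 + (i % 2)`[31,4]=>6
lane 31: grp=7 (31/4), tig=3 (31%4)
i=4: r=7+0=7, c=3*2+0+8=14
col: 6 vs 14

buggy=6 correct=14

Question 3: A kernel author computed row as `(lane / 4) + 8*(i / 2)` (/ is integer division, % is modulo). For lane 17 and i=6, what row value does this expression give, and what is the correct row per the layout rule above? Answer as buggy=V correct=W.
buggy=28 correct=12

`(lane / 4) + 8*(i / 2)`[17,6]=>28
L=17=>grp=17>>2=4, tig=17&3=1
[6]=>row 4+8=12  col 1·2+0+8=10
row: 28 vs 12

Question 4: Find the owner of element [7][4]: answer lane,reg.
r=7→G=7,rhi=0  c=4→chi=0,T=2,p=0
L=7*4+2=30  i=0*4+0*2+0=0

30,0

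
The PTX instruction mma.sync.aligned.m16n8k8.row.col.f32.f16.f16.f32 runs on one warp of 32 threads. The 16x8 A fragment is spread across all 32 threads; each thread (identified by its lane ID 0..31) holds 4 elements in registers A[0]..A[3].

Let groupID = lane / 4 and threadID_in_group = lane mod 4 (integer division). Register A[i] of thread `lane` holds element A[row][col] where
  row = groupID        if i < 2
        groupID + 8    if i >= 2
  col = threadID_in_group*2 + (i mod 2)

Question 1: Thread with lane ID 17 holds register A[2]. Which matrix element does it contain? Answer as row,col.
L=17=>grp=17>>2=4, tig=17&3=1
[2]=>row 4+8=12  col 1·2+0=2

12,2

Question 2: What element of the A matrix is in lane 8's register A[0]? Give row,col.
2,0

L=8->g=8>>2=2, t=8&3=0
[0]->row 2+0=2  col 0·2+0=0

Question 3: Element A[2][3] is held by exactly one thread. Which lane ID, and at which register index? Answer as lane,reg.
r=2→G=2,rhi=0  c=3→T=1,p=1
L=2*4+1=9  i=0*2+1=1

9,1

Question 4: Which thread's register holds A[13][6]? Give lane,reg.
23,2

r=13→G=5,rhi=1  c=6→T=3,p=0
L=5*4+3=23  i=1*2+0=2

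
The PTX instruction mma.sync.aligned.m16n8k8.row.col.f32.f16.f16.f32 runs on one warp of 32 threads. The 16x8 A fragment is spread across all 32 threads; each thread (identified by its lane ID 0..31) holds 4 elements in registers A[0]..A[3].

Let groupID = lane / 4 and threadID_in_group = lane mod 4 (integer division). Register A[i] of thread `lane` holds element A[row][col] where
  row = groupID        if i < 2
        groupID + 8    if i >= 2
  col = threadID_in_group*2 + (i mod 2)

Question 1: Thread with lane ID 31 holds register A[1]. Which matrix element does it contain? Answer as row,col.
7,7

lane 31⇒31/4=7, 31 mod 4=3
i=1  r:7+0⇒7  c:2·3+1⇒7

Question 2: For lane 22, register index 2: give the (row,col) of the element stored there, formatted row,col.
L=22⇒gr=22>>2=5, th=22&3=2
[2]⇒row 5+8=13  col 2·2+0=4

13,4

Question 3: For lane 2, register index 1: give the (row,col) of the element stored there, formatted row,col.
L=2->g=2>>2=0, t=2&3=2
[1]->row 0+0=0  col 2·2+1=5

0,5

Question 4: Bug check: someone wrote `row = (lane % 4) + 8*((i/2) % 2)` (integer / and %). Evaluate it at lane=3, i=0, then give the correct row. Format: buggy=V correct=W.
buggy=3 correct=0

`(lane % 4) + 8*((i/2) % 2)`[3,0]⇒3
lane 3⇒3/4=0, 3 mod 4=3
i=0  r:0+0⇒0  c:2·3+0⇒6
row: 3 vs 0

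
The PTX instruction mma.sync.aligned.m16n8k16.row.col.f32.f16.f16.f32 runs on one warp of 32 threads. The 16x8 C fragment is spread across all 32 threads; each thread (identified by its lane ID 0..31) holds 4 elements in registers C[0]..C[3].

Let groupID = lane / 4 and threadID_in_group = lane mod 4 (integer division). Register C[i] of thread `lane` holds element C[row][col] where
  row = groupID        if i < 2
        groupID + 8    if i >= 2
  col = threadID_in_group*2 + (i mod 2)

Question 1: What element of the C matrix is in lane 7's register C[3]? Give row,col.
L=7⇒gr=7>>2=1, th=7&3=3
[3]⇒row 1+8=9  col 3·2+1=7

9,7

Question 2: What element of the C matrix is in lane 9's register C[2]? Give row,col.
9: gid=2,tid=1
[2] (2+8,1*2+0) = (10,2)

10,2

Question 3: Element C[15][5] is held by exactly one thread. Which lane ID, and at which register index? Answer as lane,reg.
30,3

r:15=>grp=7,rB=1  c:5=>tig=2,lo=1
L=7*4+2=30  i=1*2+1=3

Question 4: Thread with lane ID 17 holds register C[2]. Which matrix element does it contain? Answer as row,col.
lane 17⇒17/4=4, 17 mod 4=1
i=2  r:4+8⇒12  c:2·1+0⇒2

12,2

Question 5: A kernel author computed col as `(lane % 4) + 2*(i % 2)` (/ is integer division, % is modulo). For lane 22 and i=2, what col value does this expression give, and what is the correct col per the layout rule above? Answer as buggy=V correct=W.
buggy=2 correct=4

`(lane % 4) + 2*(i % 2)`[22,2]→2
lane 22→22/4=5, 22 mod 4=2
i=2  r:5+8→13  c:2·2+0→4
col: 2 vs 4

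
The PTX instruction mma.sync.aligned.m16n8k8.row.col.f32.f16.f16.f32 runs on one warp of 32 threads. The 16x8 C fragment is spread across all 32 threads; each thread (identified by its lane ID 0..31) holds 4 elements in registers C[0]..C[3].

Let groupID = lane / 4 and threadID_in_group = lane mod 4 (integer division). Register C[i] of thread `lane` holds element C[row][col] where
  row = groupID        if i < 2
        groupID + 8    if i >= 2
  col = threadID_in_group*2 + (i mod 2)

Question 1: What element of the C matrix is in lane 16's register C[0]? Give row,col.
4,0

16: gr=4,th=0
[0] (4+0,0*2+0) = (4,0)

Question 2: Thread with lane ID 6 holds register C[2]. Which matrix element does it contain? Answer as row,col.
9,4

lane 6: gid=1 (6/4), tid=2 (6%4)
i=2: r=1+8=9, c=2*2+0=4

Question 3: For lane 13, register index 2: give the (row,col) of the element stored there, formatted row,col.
13: G=3,T=1
[2] (3+8,1*2+0) = (11,2)

11,2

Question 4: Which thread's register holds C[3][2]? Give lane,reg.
r: 3->gid=3,r8=0  c: 2->tid=1,i&1=0
L=3*4+1=13  i=0*2+0=0

13,0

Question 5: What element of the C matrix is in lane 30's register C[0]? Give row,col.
lane 30->30/4=7, 30 mod 4=2
i=0  r:7+0->7  c:2·2+0->4

7,4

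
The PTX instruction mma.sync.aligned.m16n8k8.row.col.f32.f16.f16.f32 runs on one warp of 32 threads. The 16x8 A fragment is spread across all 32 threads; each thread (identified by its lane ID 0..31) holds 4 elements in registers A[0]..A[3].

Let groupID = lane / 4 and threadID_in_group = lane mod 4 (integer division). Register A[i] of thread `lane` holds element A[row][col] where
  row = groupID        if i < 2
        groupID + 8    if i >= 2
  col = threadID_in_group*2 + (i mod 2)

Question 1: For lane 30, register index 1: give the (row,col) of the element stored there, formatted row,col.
7,5

L=30→G=30>>2=7, T=30&3=2
[1]→row 7+0=7  col 2·2+1=5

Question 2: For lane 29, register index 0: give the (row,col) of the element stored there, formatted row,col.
7,2

29: g=7,t=1
[0] (7+0,1*2+0) = (7,2)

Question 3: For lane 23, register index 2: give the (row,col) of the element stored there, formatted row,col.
lane 23⇒23/4=5, 23 mod 4=3
i=2  r:5+8⇒13  c:2·3+0⇒6

13,6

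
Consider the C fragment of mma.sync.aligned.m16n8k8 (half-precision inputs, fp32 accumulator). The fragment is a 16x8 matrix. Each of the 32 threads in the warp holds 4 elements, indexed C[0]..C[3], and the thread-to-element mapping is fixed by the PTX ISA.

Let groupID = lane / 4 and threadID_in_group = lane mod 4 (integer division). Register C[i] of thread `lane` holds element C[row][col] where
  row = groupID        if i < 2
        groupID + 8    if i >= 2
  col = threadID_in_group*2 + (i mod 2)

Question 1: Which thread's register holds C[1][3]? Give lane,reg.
r: 1->gid=1,r8=0  c: 3->tid=1,i&1=1
L=1*4+1=5  i=0*2+1=1

5,1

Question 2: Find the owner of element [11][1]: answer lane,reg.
r=11->g=3,rb=1  c=1->t=0,b0=1
L=3*4+0=12  i=1*2+1=3

12,3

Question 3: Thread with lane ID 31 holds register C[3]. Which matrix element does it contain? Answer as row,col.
L=31->g=31>>2=7, t=31&3=3
[3]->row 7+8=15  col 3·2+1=7

15,7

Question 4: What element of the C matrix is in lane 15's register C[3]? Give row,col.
11,7

lane 15→15/4=3, 15 mod 4=3
i=3  r:3+8→11  c:2·3+1→7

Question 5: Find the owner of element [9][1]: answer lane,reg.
4,3

r: 9->gid=1,r8=1  c: 1->tid=0,i&1=1
L=1*4+0=4  i=1*2+1=3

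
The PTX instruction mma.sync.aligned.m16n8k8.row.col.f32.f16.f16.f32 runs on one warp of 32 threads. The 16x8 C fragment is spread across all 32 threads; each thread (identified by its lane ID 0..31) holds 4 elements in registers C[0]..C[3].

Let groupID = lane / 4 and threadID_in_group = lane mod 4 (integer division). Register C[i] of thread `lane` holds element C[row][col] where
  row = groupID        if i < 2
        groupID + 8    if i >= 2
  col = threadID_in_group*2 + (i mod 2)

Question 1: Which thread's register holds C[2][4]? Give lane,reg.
r=2->g=2,rb=0  c=4->t=2,b0=0
L=2*4+2=10  i=0*2+0=0

10,0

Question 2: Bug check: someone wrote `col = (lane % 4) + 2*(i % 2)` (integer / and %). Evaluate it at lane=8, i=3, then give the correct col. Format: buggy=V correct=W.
`(lane % 4) + 2*(i % 2)`[8,3]->2
lane 8: g=2 (8/4), t=0 (8%4)
i=3: r=2+8=10, c=0*2+1=1
col: 2 vs 1

buggy=2 correct=1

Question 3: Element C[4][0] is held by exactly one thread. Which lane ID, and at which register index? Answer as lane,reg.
16,0

r=4→G=4,rhi=0  c=0→T=0,p=0
L=4*4+0=16  i=0*2+0=0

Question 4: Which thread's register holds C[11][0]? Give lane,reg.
12,2

r: 11->gid=3,r8=1  c: 0->tid=0,i&1=0
L=3*4+0=12  i=1*2+0=2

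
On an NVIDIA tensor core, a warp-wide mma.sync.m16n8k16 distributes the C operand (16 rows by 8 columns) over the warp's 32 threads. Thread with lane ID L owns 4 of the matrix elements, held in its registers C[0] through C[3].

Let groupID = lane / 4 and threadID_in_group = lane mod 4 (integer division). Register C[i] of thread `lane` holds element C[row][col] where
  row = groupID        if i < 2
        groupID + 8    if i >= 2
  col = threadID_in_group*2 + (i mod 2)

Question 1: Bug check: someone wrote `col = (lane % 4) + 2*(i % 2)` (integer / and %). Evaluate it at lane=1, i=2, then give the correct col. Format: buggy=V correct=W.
buggy=1 correct=2

`(lane % 4) + 2*(i % 2)`[1,2]⇒1
L=1⇒gr=1>>2=0, th=1&3=1
[2]⇒row 0+8=8  col 1·2+0=2
col: 1 vs 2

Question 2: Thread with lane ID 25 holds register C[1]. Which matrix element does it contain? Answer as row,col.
25: G=6,T=1
[1] (6+0,1*2+1) = (6,3)

6,3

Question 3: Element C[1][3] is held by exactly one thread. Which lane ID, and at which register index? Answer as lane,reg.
r: 1->gid=1,r8=0  c: 3->tid=1,i&1=1
L=1*4+1=5  i=0*2+1=1

5,1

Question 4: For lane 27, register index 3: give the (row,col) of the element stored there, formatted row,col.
27: grp=6,tig=3
[3] (6+8,3*2+1) = (14,7)

14,7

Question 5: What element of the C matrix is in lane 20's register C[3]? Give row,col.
lane 20: grp=5 (20/4), tig=0 (20%4)
i=3: r=5+8=13, c=0*2+1=1

13,1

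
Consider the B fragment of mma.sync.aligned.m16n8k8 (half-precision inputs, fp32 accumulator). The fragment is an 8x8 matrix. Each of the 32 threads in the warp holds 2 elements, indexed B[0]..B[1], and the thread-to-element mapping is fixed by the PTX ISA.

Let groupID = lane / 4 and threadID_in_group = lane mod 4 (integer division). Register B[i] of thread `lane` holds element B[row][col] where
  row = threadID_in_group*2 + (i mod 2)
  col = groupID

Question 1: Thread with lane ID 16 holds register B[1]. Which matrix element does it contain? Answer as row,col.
lane 16->16/4=4, 16 mod 4=0
i=1  r:2·0+1->1  c:4

1,4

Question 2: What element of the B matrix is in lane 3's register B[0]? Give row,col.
lane 3: gr=0 (3/4), th=3 (3%4)
i=0: r=3*2+0=6, c=gr=0

6,0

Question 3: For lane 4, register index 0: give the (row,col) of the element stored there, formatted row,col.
0,1

lane 4: grp=1 (4/4), tig=0 (4%4)
i=0: r=0*2+0=0, c=grp=1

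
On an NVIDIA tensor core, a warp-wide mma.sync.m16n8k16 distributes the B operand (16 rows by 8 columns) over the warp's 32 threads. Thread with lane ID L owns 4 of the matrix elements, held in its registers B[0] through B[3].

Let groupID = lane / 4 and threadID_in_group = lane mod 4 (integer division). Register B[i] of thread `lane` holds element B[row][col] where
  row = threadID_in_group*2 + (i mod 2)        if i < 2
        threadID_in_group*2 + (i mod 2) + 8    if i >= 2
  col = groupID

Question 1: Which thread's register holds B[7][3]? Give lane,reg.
15,1

c:3=>grp=3  r:7=>rB=0,tig=3,lo=1
L=3*4+3=15  i=0*2+1=1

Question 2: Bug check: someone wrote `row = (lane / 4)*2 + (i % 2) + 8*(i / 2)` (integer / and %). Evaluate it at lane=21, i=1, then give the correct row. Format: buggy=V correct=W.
`(lane / 4)*2 + (i % 2) + 8*(i / 2)`[21,1]->11
lane 21->21/4=5, 21 mod 4=1
i=1  r:2·1+1+0->3  c:5
row: 11 vs 3

buggy=11 correct=3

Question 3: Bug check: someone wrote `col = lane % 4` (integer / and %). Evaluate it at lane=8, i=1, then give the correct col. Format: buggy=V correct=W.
`lane % 4`[8,1]->0
8: gid=2,tid=0
[1] (0*2+1+0,2) = (1,2)
col: 0 vs 2

buggy=0 correct=2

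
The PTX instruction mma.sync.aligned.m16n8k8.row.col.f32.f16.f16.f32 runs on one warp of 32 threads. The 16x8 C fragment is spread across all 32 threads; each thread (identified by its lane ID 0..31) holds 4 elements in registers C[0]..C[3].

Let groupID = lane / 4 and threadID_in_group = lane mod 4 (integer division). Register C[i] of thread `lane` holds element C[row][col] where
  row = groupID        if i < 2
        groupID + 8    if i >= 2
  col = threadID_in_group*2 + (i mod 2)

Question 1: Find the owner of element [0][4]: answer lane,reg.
r: 0->gid=0,r8=0  c: 4->tid=2,i&1=0
L=0*4+2=2  i=0*2+0=0

2,0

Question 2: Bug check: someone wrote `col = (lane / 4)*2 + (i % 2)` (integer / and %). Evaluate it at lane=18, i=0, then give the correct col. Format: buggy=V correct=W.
buggy=8 correct=4

`(lane / 4)*2 + (i % 2)`[18,0]→8
L=18→G=18>>2=4, T=18&3=2
[0]→row 4+0=4  col 2·2+0=4
col: 8 vs 4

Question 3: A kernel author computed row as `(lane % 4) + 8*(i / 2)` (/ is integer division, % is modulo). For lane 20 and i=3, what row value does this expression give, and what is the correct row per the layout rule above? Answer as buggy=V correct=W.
buggy=8 correct=13

`(lane % 4) + 8*(i / 2)`[20,3]=>8
L=20=>grp=20>>2=5, tig=20&3=0
[3]=>row 5+8=13  col 0·2+1=1
row: 8 vs 13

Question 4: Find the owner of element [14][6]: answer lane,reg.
27,2

r: 14->gid=6,r8=1  c: 6->tid=3,i&1=0
L=6*4+3=27  i=1*2+0=2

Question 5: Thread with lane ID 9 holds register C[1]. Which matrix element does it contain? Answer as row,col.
lane 9->9/4=2, 9 mod 4=1
i=1  r:2+0->2  c:2·1+1->3

2,3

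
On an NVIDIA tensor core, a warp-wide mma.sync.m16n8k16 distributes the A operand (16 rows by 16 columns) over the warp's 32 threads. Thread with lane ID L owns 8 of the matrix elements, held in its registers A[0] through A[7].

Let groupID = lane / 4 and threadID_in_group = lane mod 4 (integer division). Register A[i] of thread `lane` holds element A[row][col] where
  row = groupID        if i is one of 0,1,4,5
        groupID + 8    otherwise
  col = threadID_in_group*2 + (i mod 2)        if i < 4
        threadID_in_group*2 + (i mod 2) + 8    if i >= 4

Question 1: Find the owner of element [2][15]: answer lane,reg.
r=2⇒gr=2,Rb=0  c=15⇒Cb=1,th=3,odd=1
L=2*4+3=11  i=1*4+0*2+1=5

11,5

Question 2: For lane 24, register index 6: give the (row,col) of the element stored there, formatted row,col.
14,8

L=24=>grp=24>>2=6, tig=24&3=0
[6]=>row 6+8=14  col 0·2+0+8=8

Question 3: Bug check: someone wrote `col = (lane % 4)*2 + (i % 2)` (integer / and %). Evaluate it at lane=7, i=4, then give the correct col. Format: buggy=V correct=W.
`(lane % 4)*2 + (i % 2)`[7,4]=>6
lane 7: grp=1 (7/4), tig=3 (7%4)
i=4: r=1+0=1, c=3*2+0+8=14
col: 6 vs 14

buggy=6 correct=14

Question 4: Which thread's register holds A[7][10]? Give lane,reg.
29,4

r=7→G=7,rhi=0  c=10→chi=1,T=1,p=0
L=7*4+1=29  i=1*4+0*2+0=4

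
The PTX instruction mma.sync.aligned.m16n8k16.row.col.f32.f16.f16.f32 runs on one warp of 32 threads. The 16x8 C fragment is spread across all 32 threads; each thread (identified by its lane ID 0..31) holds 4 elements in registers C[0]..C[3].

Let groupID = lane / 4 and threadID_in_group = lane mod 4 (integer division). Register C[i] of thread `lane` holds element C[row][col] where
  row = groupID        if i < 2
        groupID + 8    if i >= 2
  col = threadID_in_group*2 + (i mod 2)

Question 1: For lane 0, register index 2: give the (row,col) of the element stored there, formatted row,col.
8,0

L=0=>grp=0>>2=0, tig=0&3=0
[2]=>row 0+8=8  col 0·2+0=0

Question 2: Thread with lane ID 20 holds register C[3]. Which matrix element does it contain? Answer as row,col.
lane 20->20/4=5, 20 mod 4=0
i=3  r:5+8->13  c:2·0+1->1

13,1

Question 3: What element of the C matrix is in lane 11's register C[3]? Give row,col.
10,7

lane 11->11/4=2, 11 mod 4=3
i=3  r:2+8->10  c:2·3+1->7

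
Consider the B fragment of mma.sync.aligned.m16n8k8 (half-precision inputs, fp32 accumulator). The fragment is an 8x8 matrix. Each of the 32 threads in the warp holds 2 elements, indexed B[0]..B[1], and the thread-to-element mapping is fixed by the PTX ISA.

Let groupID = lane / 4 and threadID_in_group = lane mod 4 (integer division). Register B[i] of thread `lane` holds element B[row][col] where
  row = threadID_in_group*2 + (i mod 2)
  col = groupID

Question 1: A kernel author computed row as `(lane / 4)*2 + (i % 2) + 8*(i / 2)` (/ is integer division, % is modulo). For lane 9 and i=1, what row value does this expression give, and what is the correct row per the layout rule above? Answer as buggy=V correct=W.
`(lane / 4)*2 + (i % 2) + 8*(i / 2)`[9,1]->5
L=9->gid=9>>2=2, tid=9&3=1
[1]->row 1·2+1=3  col gid=2
row: 5 vs 3

buggy=5 correct=3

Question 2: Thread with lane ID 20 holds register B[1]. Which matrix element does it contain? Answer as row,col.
L=20->g=20>>2=5, t=20&3=0
[1]->row 0·2+1=1  col g=5

1,5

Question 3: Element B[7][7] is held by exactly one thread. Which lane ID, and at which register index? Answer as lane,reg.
31,1

c=7->g=7  r=7->t=3,b0=1
L=7*4+3=31  i=1=1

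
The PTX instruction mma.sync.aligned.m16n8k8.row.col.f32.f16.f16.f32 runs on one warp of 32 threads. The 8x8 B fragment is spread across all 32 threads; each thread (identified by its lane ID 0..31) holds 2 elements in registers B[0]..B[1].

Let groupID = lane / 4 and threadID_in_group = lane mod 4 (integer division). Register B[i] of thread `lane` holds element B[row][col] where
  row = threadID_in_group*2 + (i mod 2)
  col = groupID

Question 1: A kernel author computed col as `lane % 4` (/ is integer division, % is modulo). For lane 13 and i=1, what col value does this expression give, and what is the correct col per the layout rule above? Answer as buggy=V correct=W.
`lane % 4`[13,1]⇒1
L=13⇒gr=13>>2=3, th=13&3=1
[1]⇒row 1·2+1=3  col gr=3
col: 1 vs 3

buggy=1 correct=3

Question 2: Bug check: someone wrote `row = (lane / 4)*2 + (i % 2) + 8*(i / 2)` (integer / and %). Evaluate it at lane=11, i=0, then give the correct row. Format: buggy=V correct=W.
`(lane / 4)*2 + (i % 2) + 8*(i / 2)`[11,0]->4
lane 11: g=2 (11/4), t=3 (11%4)
i=0: r=3*2+0=6, c=g=2
row: 4 vs 6

buggy=4 correct=6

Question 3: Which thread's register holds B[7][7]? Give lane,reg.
31,1

c=7→G=7  r=7→T=3,p=1
L=7*4+3=31  i=1=1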